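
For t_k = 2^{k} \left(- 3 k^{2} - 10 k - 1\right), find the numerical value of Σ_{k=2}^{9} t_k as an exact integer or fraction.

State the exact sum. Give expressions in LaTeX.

Σ = -285668

t_(k+1)/t_k = 2*(3*k**2 + 16*k + 14)/(3*k**2 + 10*k + 1).
Take A(k)=2, B(k)=1, C(k)=k**2 + 10*k/3 + 1/3.
Solve (2)·f(k+1) − (1)·f(k) = k**2 + 10*k/3 + 1/3.
Degrees (0,0,2) ⇒ d ≤ 2.
Solve for f: f(k) = (k - 1)*(3*k + 1)/3 (degree 2 ≤ 2).
R(k) = B(k−1)·f(k)/C(k) = (k - 1)*(3*k + 1)/(3*k**2 + 10*k + 1); s_k = R·t_k = 2**k*(-3*k**2 + 2*k + 1).
Check: Δs_k = 2**k*(-3*k**2 - 10*k - 1). ✓
Sum = s_(10) − s_(2); s_(10) = -285696, s_(2) = -28 ⇒ -285668.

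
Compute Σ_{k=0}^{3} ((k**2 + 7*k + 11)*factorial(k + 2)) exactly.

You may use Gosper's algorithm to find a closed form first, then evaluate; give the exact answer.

Compute t_(k+1)/t_k: get (k + 3)*(7*k + (k + 1)**2 + 18)/(k**2 + 7*k + 11).
So A=k + 3 and B=1, with C=k**2 + 7*k + 11.
Solve (k + 3)·f(k+1) − (1)·f(k) = k**2 + 7*k + 11.
d = 1 from the (1,0,2) case.
Solving with deg f ≤ 1: f(k) = k + 4.
Certificate R = B(k−1)f/C = (k + 4)/(k**2 + 7*k + 11) gives s_k = (k + 4)*factorial(k + 2).
Verify: (k**2 + 7*k + 11)*factorial(k + 2) matches t_k.
Evaluate s at k=4 and k=0: 5760 and 8; difference 5752.

Σ = 5752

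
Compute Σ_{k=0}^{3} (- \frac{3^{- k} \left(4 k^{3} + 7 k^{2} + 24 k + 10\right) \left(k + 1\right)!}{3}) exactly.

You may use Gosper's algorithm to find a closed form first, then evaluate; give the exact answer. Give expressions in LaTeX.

Ratio r(k) = (4*k**4 + 27*k**3 + 88*k**2 + 145*k + 90)/(3*(4*k**3 + 7*k**2 + 24*k + 10)).
A = k/3 + 2/3, B = 1, C = k**3 + 7*k**2/4 + 6*k + 5/2.
Set up (k/3 + 2/3)·f(k+1) − (1)·f(k) − (k**3 + 7*k**2/4 + 6*k + 5/2) = 0.
Bound: deg f ≤ 2.
Solving with deg f ≤ 2: f(k) = 3*(4*k**2 + 3*k + 4)/4.
So s_k = (B(k−1)f/C)·t_k = (3*(4*k**2 + 3*k + 4)/(4*k**3 + 7*k**2 + 24*k + 10))·t_k = -(4*k**2 + 3*k + 4)*factorial(k + 1)/3**k.
Δs = -(4*k**3 + 7*k**2 + 24*k + 10)*factorial(k + 1)/(3*3**k), as required.
Evaluate s at k=4 and k=0: -3200/27 and -4; difference -3092/27.

Σ = -3092/27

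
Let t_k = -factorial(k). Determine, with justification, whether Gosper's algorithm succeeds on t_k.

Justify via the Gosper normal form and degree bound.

The ratio is k + 1.
Factor: A=k + 1; B=1; C=1.
f must satisfy (k + 1)·f(k+1) − (1)·f(k) = 1.
d = -1 from the (1,0,0) case.
d = -1 < 0 ⇒ no nonzero polynomial f; not summable.

No; the degree bound rules out any f.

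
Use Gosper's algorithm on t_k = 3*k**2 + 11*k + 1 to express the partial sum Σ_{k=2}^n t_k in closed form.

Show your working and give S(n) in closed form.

r(k) = (3*k**2 + 17*k + 15)/(3*k**2 + 11*k + 1) after simplifying.
Factor: A=1; B=1; C=k**2 + 11*k/3 + 1/3.
Set up (1)·f(k+1) − (1)·f(k) − (k**2 + 11*k/3 + 1/3) = 0.
deg f ≤ 3 (via 0,0,2).
Solve for f: f(k) = k*(k**2 + 4*k - 4)/3 (degree 3 ≤ 3).
So s_k = (B(k−1)f/C)·t_k = (k*(k**2 + 4*k - 4)/(3*k**2 + 11*k + 1))·t_k = k*(k**2 + 4*k - 4).
Δs = 3*k**2 + 11*k + 1, as required.
s_(n+1) = n**3 + 7*n**2 + 7*n + 1 and s_(2) = 16, so S(n) = n**3 + 7*n**2 + 7*n - 15.

S(n) = n**3 + 7*n**2 + 7*n - 15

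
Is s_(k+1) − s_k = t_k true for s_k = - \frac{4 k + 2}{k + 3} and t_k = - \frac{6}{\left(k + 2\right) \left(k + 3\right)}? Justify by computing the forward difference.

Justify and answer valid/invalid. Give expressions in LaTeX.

s_(k+1) = 2*(-2*k - 3)/(k + 4)
s_(k+1) − s_k = -10/(k**2 + 7*k + 12)
(s_(k+1) − s_k) − t_k = 4*(1 - k)/(k**3 + 9*k**2 + 26*k + 24)

Invalid: residual \frac{4 \left(1 - k\right)}{k^{3} + 9 k^{2} + 26 k + 24} ≠ 0.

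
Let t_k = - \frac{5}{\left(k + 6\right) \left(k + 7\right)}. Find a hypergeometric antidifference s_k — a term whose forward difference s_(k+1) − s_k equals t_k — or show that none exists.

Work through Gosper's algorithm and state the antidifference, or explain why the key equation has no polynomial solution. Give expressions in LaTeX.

s_k = - \frac{5 k}{6 k + 36}

The ratio is (k + 6)/(k + 8).
So A=k + 6 and B=k + 8, with C=1.
Set up (k + 6)·f(k+1) − (k + 7)·f(k) − (1) = 0.
Degrees (1,1,0) ⇒ d ≤ 1.
Solve for f: f(k) = k/6 (degree 1 ≤ 1).
R(k) = B(k−1)·f(k)/C(k) = k*(k + 7)/6; s_k = R·t_k = -5*k/(6*k + 36).
s_(k+1) − s_k = -5/(k**2 + 13*k + 42) = t_k.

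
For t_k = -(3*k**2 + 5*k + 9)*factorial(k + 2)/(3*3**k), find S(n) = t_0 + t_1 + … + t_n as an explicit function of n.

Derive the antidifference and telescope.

Ratio r(k) = (k + 3)*(5*k + 3*(k + 1)**2 + 14)/(3*(3*k**2 + 5*k + 9)).
Take A(k)=k/3 + 1, B(k)=1, C(k)=k**2 + 5*k/3 + 3.
Set up (k/3 + 1)·f(k+1) − (1)·f(k) − (k**2 + 5*k/3 + 3) = 0.
Degrees (1,0,2) ⇒ d ≤ 1.
Match coefficients ⇒ f(k) = 3*k + 2.
R(k) = B(k−1)·f(k)/C(k) = 3*(3*k + 2)/(3*k**2 + 5*k + 9); s_k = R·t_k = -(3*k + 2)*factorial(k + 2)/3**k.
s_(k+1) − s_k = -(3*k**2 + 5*k + 9)*factorial(k + 2)/(3*3**k) = t_k.
Evaluate: s_(n+1) = -3**(-n - 1)*(3*n + 5)*factorial(n + 3); subtract s_(0) = -4 ⇒ S(n) = 4 - n*factorial(n + 3)/3**n - 5*factorial(n + 3)/(3*3**n).

S(n) = 4 - n*factorial(n + 3)/3**n - 5*factorial(n + 3)/(3*3**n)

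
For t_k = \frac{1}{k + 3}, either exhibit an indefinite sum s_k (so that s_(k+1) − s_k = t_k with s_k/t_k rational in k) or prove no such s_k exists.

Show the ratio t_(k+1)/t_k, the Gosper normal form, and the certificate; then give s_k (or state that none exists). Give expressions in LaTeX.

no hypergeometric antidifference exists

Compute t_(k+1)/t_k: get (k + 3)/(k + 4).
Gosper form: A/B · C(k+1)/C(k) with A=k + 3, B=k + 4, C=1.
Key eq: (k + 3)·f(k+1) = (k + 3)·f(k) + (1).
Bound: deg f ≤ 0.
Generic f = c0 gives residual -1; -1 = 0 cannot hold, so t_k is not Gosper-summable.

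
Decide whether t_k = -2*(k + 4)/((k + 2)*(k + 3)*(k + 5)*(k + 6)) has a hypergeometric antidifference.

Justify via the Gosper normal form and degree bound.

r(k) = (k + 2)*(k + 5)**2/((k + 4)**2*(k + 7)) after simplifying.
So A=k + 2 and B=k + 7, with C=k**2 + 8*k + 16.
f must satisfy (k + 2)·f(k+1) − (k + 6)·f(k) = k**2 + 8*k + 16.
d = 4 from the (1,1,2) case.
Solving with deg f ≤ 4: f(k) = k*(k + 3)*(k + 4)*(k + 7)/20.
So s_k = (B(k−1)f/C)·t_k = (k*(k + 3)*(k + 6)*(k + 7)/(20*(k + 4)))·t_k = k*(-k - 7)/(10*(k**2 + 7*k + 10)).
Check: Δs_k = 2*(-k - 4)/(k**4 + 16*k**3 + 91*k**2 + 216*k + 180). ✓

Yes. s_k = k*(-k - 7)/(10*(k**2 + 7*k + 10)).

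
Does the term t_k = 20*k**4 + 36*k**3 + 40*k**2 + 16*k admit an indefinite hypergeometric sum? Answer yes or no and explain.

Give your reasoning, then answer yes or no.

r(k) = (5*k**4 + 29*k**3 + 67*k**2 + 71*k + 28)/(k*(5*k**3 + 9*k**2 + 10*k + 4)) after simplifying.
Factor: A=1; B=1; C=k**4 + 9*k**3/5 + 2*k**2 + 4*k/5.
Solve (1)·f(k+1) − (1)·f(k) = k**4 + 9*k**3/5 + 2*k**2 + 4*k/5.
deg f ≤ 5 (via 0,0,4).
A polynomial solution: f(k) = k*(k - 1)*(4*k**3 + 3*k**2 + 5*k + 2)/20.
So s_k = (B(k−1)f/C)·t_k = ((k - 1)*(4*k**3 + 3*k**2 + 5*k + 2)/(4*(5*k**3 + 9*k**2 + 10*k + 4)))·t_k = k*(4*k**4 - k**3 + 2*k**2 - 3*k - 2).
s_(k+1) − s_k = 4*k*(5*k**3 + 9*k**2 + 10*k + 4) = t_k.

Yes. s_k = k*(4*k**4 - k**3 + 2*k**2 - 3*k - 2).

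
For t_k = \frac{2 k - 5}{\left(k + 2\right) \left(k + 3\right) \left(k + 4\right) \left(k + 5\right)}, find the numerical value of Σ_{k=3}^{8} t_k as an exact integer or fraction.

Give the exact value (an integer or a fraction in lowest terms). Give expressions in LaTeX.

Compute t_(k+1)/t_k: get (k + 2)*(2*k - 3)/((k + 6)*(2*k - 5)).
A = k + 2, B = k + 6, C = k - 5/2.
Key eq: (k + 2)·f(k+1) = (k + 5)·f(k) + (k - 5/2).
deg f ≤ 3 (via 1,1,1).
Match coefficients ⇒ f(k) = -k*(k**2 + 9*k + 50)/48.
Certificate R = B(k−1)f/C = -k*(k + 5)*(k**2 + 9*k + 50)/(24*(2*k - 5)) gives s_k = k*(-k**2 - 9*k - 50)/(24*(k + 2)*(k + 3)*(k + 4)).
Verify: (2*k - 5)/(k**4 + 14*k**3 + 71*k**2 + 154*k + 120) matches t_k.
Evaluate s at k=9 and k=3: -53/1144 and -43/840; difference 73/15015.

Σ = 73/15015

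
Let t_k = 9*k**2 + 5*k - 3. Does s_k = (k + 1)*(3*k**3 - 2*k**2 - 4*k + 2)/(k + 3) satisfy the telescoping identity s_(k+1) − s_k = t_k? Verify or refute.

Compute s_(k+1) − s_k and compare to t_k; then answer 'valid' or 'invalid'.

Invalid: residual 2*(-6*k**3 - 34*k**2 - 16*k + 11)/(k**2 + 7*k + 12) ≠ 0.

s_(k+1) = (3*k**4 + 13*k**3 + 15*k**2 + k - 2)/(k + 4)
s_(k+1) − s_k = (9*k**4 + 56*k**3 + 72*k**2 + 7*k - 14)/(k**2 + 7*k + 12)
(s_(k+1) − s_k) − t_k = 2*(-6*k**3 - 34*k**2 - 16*k + 11)/(k**2 + 7*k + 12)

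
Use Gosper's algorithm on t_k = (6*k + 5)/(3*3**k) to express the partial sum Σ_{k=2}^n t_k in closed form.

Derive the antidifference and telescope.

t_(k+1)/t_k = (6*k + 11)/(3*(6*k + 5)).
So A=1/3 and B=1, with C=k + 5/6.
Need (1/3)·f(k+1) − (1)·f(k) = k + 5/6.
d = 1 from the (0,0,1) case.
Coefficient equations give f(k) = -(3*k + 4)/2.
Then R = B(k−1)f/C = -3*(3*k + 4)/(6*k + 5), so s_k = R(k)·t_k = (-3*k - 4)/3**k.
Verify: (6*k + 5)/(3*3**k) matches t_k.
Evaluate: s_(n+1) = 3**(-n - 1)*(-3*n - 7); subtract s_(2) = -10/9 ⇒ S(n) = 3**(-n - 2)*(10*3**n - 9*n - 21).

S(n) = 3**(-n - 2)*(10*3**n - 9*n - 21)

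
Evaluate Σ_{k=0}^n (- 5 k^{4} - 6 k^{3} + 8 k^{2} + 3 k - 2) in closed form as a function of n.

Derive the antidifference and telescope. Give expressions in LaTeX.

Compute t_(k+1)/t_k: get (5*k**4 + 26*k**3 + 40*k**2 + 19*k + 2)/(5*k**4 + 6*k**3 - 8*k**2 - 3*k + 2).
A = 1, B = 1, C = k**4 + 6*k**3/5 - 8*k**2/5 - 3*k/5 + 2/5.
Set up (1)·f(k+1) − (1)·f(k) − (k**4 + 6*k**3/5 - 8*k**2/5 - 3*k/5 + 2/5) = 0.
From deg A=0, deg B=0, deg C=4: d=5.
Solving with deg f ≤ 5: f(k) = k*(k**4 - k**3 - 4*k**2 + 4*k + 2)/5.
Get s_k = R·t_k = k*(-k**4 + k**3 + 4*k**2 - 4*k - 2) with R(k) = B(k−1)f(k)/C(k) = k*(k**4 - k**3 - 4*k**2 + 4*k + 2)/(5*k**4 + 6*k**3 - 8*k**2 - 3*k + 2).
s_(k+1) − s_k = -5*k**4 - 6*k**3 + 8*k**2 + 3*k - 2 = t_k.
Telescope: S(n) = s_(n+1) − s_(0) = -n**5 - 4*n**4 - 2*n**3 + 4*n**2 + n - 2 − (0) = -n**5 - 4*n**4 - 2*n**3 + 4*n**2 + n - 2.

S(n) = - n^{5} - 4 n^{4} - 2 n^{3} + 4 n^{2} + n - 2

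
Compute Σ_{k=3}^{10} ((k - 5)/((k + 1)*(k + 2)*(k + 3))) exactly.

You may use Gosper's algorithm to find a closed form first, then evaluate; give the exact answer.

t_(k+1)/t_k = (k - 4)*(k + 1)/((k - 5)*(k + 4)).
Gosper form: A/B · C(k+1)/C(k) with A=k + 1, B=k + 4, C=k - 5.
Key eq: (k + 1)·f(k+1) = (k + 3)·f(k) + (k - 5).
From deg A=1, deg B=1, deg C=1: d=2.
Match coefficients ⇒ f(k) = -k*(k + 4).
Certificate R = B(k−1)f/C = -k*(k + 3)*(k + 4)/(k - 5) gives s_k = k*(-k - 4)/((k + 1)*(k + 2)).
s_(k+1) − s_k = (k - 5)/(k**3 + 6*k**2 + 11*k + 6) = t_k.
Telescoping: Σ = s_(11) − s_(3) = -55/52 − (-21/20) = -1/130.

Σ = -1/130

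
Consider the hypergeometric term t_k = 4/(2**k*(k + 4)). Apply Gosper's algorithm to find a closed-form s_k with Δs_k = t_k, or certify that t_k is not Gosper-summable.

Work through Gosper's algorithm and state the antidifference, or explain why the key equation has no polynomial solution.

Ratio r(k) = (k + 4)/(2*(k + 5)).
Take A(k)=k/2 + 2, B(k)=k + 5, C(k)=1.
Key eq: (k/2 + 2)·f(k+1) = (k + 4)·f(k) + (1).
Degrees (1,1,0) ⇒ d ≤ -1.
Negative degree bound (-1): no f exists, t_k not Gosper-summable.

none — t_k is not Gosper-summable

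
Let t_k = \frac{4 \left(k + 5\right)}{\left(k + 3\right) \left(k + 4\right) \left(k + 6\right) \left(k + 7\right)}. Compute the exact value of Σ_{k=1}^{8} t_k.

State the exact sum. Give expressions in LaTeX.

Step 1: r(k) = (k + 3)*(k + 6)**2/((k + 5)**2*(k + 8)).
Normal form (A,B,C) = (k + 3, k + 8, k**2 + 10*k + 25).
Set up (k + 3)·f(k+1) − (k + 7)·f(k) − (k**2 + 10*k + 25) = 0.
From deg A=1, deg B=1, deg C=2: d=4.
A polynomial solution: f(k) = k*(k + 4)*(k + 5)*(k + 9)/36.
Get s_k = R·t_k = k*(k + 9)/(9*(k**2 + 9*k + 18)) with R(k) = B(k−1)f(k)/C(k) = k*(k + 4)*(k + 7)*(k + 9)/(36*(k + 5)).
Δs = 4*(k + 5)/(k**4 + 20*k**3 + 145*k**2 + 450*k + 504), as required.
Telescoping: Σ = s_(9) − s_(1) = 1/10 − (5/126) = 19/315.

Σ = 19/315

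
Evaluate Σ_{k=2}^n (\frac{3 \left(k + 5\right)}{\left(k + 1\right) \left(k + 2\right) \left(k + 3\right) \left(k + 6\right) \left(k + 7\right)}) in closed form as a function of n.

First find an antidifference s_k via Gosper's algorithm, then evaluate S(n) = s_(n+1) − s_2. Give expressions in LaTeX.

r(k) = (k + 1)*(k + 6)**2/((k + 4)*(k + 5)*(k + 8)) after simplifying.
Gosper form: A/B · C(k+1)/C(k) with A=k + 1, B=k + 8, C=k**3 + 14*k**2 + 65*k + 100.
Set up (k + 1)·f(k+1) − (k + 7)·f(k) − (k**3 + 14*k**2 + 65*k + 100) = 0.
d = 6 from the (1,1,3) case.
Coefficient equations give f(k) = k*(k + 3)*(k + 4)**2*(k + 5)**2/36.
R(k) = B(k−1)·f(k)/C(k) = k*(k + 3)*(k + 4)*(k + 7)/36; s_k = R·t_k = k*(k**2 + 9*k + 20)/(12*(k**3 + 9*k**2 + 20*k + 12)).
Verify: 3*(k + 5)/(k**5 + 19*k**4 + 131*k**3 + 401*k**2 + 540*k + 252) matches t_k.
Evaluate: s_(n+1) = (n**3 + 12*n**2 + 41*n + 30)/(12*(n**3 + 12*n**2 + 41*n + 42)); subtract s_(2) = 7/96 ⇒ S(n) = (n**3 + 12*n**2 + 41*n - 54)/(96*(n**3 + 12*n**2 + 41*n + 42)).

S(n) = \frac{n^{3} + 12 n^{2} + 41 n - 54}{96 \left(n^{3} + 12 n^{2} + 41 n + 42\right)}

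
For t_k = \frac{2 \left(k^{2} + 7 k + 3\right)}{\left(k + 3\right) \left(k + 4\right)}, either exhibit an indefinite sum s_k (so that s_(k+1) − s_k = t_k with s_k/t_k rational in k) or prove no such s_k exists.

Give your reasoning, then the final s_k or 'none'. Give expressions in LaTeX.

r(k) = (k + 3)*(7*k + (k + 1)**2 + 10)/((k + 5)*(k**2 + 7*k + 3)) after simplifying.
A = k + 3, B = k + 5, C = k**2 + 7*k + 3.
Solve (k + 3)·f(k+1) − (k + 4)·f(k) = k**2 + 7*k + 3.
Degrees (1,1,2) ⇒ d ≤ 2.
Match coefficients ⇒ f(k) = k**2.
R(k) = B(k−1)·f(k)/C(k) = k**2*(k + 4)/(k**2 + 7*k + 3); s_k = R·t_k = 2*k**2/(k + 3).
Check: Δs_k = 2*(k**2 + 7*k + 3)/(k**2 + 7*k + 12). ✓

s_k = \frac{2 k^{2}}{k + 3}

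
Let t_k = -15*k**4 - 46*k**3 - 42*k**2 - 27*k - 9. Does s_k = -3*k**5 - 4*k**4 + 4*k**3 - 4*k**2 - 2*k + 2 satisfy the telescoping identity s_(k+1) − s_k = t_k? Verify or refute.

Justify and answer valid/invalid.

valid (s_(k+1) − s_k reduces to t_k)

s_(k+1) = -3*k**5 - 19*k**4 - 42*k**3 - 46*k**2 - 29*k - 7
s_(k+1) − s_k = -15*k**4 - 46*k**3 - 42*k**2 - 27*k - 9
(s_(k+1) − s_k) − t_k = 0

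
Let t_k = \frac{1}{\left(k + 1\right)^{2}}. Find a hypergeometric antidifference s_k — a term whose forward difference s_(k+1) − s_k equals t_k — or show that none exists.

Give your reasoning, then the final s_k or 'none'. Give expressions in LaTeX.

Ratio r(k) = (k + 1)**2/(k + 2)**2.
Gosper form: A/B · C(k+1)/C(k) with A=k**2 + 2*k + 1, B=k**2 + 4*k + 4, C=1.
f must satisfy (k**2 + 2*k + 1)·f(k+1) − (k**2 + 2*k + 1)·f(k) = 1.
Degrees (2,2,0) ⇒ d ≤ 0.
Put f(k) = c0: A·f(k+1) − B(k−1)·f(k) − C = -1; need -1 = 0 — inconsistent ⇒ no f, not summable.

none — t_k is not Gosper-summable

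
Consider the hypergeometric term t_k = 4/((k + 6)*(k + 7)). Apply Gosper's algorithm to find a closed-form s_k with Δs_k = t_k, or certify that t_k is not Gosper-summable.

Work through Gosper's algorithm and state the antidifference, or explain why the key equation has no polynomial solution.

s_k = 2*k/(3*(k + 6))

Step 1: r(k) = (k + 6)/(k + 8).
Take A(k)=k + 6, B(k)=k + 8, C(k)=1.
Need (k + 6)·f(k+1) − (k + 7)·f(k) = 1.
From deg A=1, deg B=1, deg C=0: d=1.
Solve for f: f(k) = k/6 (degree 1 ≤ 1).
Get s_k = R·t_k = 2*k/(3*(k + 6)) with R(k) = B(k−1)f(k)/C(k) = k*(k + 7)/6.
Δs = 4/(k**2 + 13*k + 42), as required.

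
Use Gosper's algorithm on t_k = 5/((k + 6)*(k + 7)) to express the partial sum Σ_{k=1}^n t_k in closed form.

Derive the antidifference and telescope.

The ratio is (k + 6)/(k + 8).
Gosper form: A/B · C(k+1)/C(k) with A=k + 6, B=k + 8, C=1.
f must satisfy (k + 6)·f(k+1) − (k + 7)·f(k) = 1.
d = 1 from the (1,1,0) case.
Solve for f: f(k) = k/6 (degree 1 ≤ 1).
Then R = B(k−1)f/C = k*(k + 7)/6, so s_k = R(k)·t_k = 5*k/(6*(k + 6)).
Verify: 5/(k**2 + 13*k + 42) matches t_k.
Σ_(k=1)^n t_k = s_(n+1) − s_(1) = (5*(n + 1)/(6*(n + 7))) − (5/42), i.e. 5*n/(7*(n + 7)).

S(n) = 5*n/(7*(n + 7))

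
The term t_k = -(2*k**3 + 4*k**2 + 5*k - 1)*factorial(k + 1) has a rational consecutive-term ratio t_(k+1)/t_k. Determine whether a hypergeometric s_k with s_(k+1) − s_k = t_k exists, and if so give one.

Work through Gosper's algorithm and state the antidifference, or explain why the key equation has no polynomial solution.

r(k) = (2*k**4 + 14*k**3 + 39*k**2 + 48*k + 20)/(2*k**3 + 4*k**2 + 5*k - 1) after simplifying.
So A=k + 2 and B=1, with C=k**3 + 2*k**2 + 5*k/2 - 1/2.
Set up (k + 2)·f(k+1) − (1)·f(k) − (k**3 + 2*k**2 + 5*k/2 - 1/2) = 0.
Bound: deg f ≤ 2.
A polynomial solution: f(k) = (2*k**2 - 2*k - 1)/2.
R(k) = B(k−1)·f(k)/C(k) = (2*k**2 - 2*k - 1)/(2*k**3 + 4*k**2 + 5*k - 1); s_k = R·t_k = (-2*k**2 + 2*k + 1)*factorial(k + 1).
Check: Δs_k = -(2*k**3 + 4*k**2 + 5*k - 1)*factorial(k + 1). ✓

s_k = (-2*k**2 + 2*k + 1)*factorial(k + 1)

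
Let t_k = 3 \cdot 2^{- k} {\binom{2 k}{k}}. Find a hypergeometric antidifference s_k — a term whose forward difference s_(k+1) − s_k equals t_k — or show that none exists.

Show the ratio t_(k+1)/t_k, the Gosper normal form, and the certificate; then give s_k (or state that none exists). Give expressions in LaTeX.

Step 1: r(k) = (2*k + 1)/(k + 1).
Gosper form: A/B · C(k+1)/C(k) with A=2*k + 1, B=k + 1, C=1.
f must satisfy (2*k + 1)·f(k+1) − (k)·f(k) = 1.
Degrees (1,1,0) ⇒ d ≤ -1.
Bound -1 < 0, so the key equation has no polynomial solution.

none (Gosper's algorithm certifies no s_k)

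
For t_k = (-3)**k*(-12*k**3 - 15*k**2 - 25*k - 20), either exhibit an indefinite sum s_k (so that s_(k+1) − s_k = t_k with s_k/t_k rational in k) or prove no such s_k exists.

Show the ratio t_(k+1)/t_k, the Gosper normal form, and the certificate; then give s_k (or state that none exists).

The ratio is 3*(-12*k**3 - 51*k**2 - 91*k - 72)/(12*k**3 + 15*k**2 + 25*k + 20).
Normal form (A,B,C) = (-3, 1, k**3 + 5*k**2/4 + 25*k/12 + 5/3).
f must satisfy (-3)·f(k+1) − (1)·f(k) = k**3 + 5*k**2/4 + 25*k/12 + 5/3.
d = 3 from the (0,0,3) case.
Coefficient equations give f(k) = -(3*k**3 - 3*k**2 + 4*k + 2)/12.
Certificate R = B(k−1)f/C = -(3*k**3 - 3*k**2 + 4*k + 2)/(12*k**3 + 15*k**2 + 25*k + 20) gives s_k = (-3)**k*(3*k**3 - 3*k**2 + 4*k + 2).
s_(k+1) − s_k = (-3)**k*(-12*k**3 - 15*k**2 - 25*k - 20) = t_k.

s_k = (-3)**k*(3*k**3 - 3*k**2 + 4*k + 2)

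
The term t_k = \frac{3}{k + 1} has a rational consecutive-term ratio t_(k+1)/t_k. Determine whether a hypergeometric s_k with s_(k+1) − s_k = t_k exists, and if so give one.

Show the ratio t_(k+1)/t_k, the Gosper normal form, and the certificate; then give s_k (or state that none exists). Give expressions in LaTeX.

t_(k+1)/t_k = (k + 1)/(k + 2).
So A=k + 1 and B=k + 2, with C=1.
Solve (k + 1)·f(k+1) − (k + 1)·f(k) = 1.
From deg A=1, deg B=1, deg C=0: d=0.
Write f(k) = c0. Then LHS − RHS = -1, requiring -1 = 0: contradictory. No certificate.

not Gosper-summable; s_k does not exist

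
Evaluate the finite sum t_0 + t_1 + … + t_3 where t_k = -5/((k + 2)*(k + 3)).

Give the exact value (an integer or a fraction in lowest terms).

Σ = -5/3

Step 1: r(k) = (k + 2)/(k + 4).
Take A(k)=k + 2, B(k)=k + 4, C(k)=1.
Set up (k + 2)·f(k+1) − (k + 3)·f(k) − (1) = 0.
Bound: deg f ≤ 1.
A polynomial solution: f(k) = k/2.
So s_k = (B(k−1)f/C)·t_k = (k*(k + 3)/2)·t_k = -5*k/(2*k + 4).
s_(k+1) − s_k = -5/(k**2 + 5*k + 6) = t_k.
Σ_(k=0)^(3) t_k = s_(4) − s_(0) = -5/3 − (0) = -5/3.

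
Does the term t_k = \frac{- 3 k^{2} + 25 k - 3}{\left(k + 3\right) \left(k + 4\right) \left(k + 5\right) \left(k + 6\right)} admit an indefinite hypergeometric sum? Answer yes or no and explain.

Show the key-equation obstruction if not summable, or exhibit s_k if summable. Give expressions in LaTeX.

Ratio r(k) = -(k + 3)*(25*k - 3*(k + 1)**2 + 22)/((k + 7)*(3*k**2 - 25*k + 3)).
A = k + 3, B = k + 7, C = k**2 - 25*k/3 + 1.
f must satisfy (k + 3)·f(k+1) − (k + 6)·f(k) = k**2 - 25*k/3 + 1.
From deg A=1, deg B=1, deg C=2: d=3.
Match coefficients ⇒ f(k) = k*(k**2 - 78*k + 107)/90.
R(k) = B(k−1)·f(k)/C(k) = k*(k + 6)*(k**2 - 78*k + 107)/(30*(3*k**2 - 25*k + 3)); s_k = R·t_k = k*(-k**2 + 78*k - 107)/(30*(k + 3)*(k + 4)*(k + 5)).
s_(k+1) − s_k = (-3*k**2 + 25*k - 3)/(k**4 + 18*k**3 + 119*k**2 + 342*k + 360) = t_k.

Yes. s_k = \frac{k \left(- k^{2} + 78 k - 107\right)}{30 \left(k + 3\right) \left(k + 4\right) \left(k + 5\right)}.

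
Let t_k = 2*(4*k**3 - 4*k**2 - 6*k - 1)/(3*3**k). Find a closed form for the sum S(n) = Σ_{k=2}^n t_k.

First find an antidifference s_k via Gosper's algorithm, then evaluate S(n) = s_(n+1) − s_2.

Ratio r(k) = (4*k**3 + 8*k**2 - 2*k - 7)/(3*(4*k**3 - 4*k**2 - 6*k - 1)).
So A=1/3 and B=1, with C=k**3 - k**2 - 3*k/2 - 1/4.
Solve (1/3)·f(k+1) − (1)·f(k) = k**3 - k**2 - 3*k/2 - 1/4.
Bound: deg f ≤ 3.
Solving with deg f ≤ 3: f(k) = -3*(4*k**3 + 2*k**2 + 2*k + 3)/8.
So s_k = (B(k−1)f/C)·t_k = (-3*(4*k**3 + 2*k**2 + 2*k + 3)/(2*(4*k**3 - 4*k**2 - 6*k - 1)))·t_k = (-4*k**3 - 2*k**2 - 2*k - 3)/3**k.
Check: Δs_k = 2*(4*k**3 - 4*k**2 - 6*k - 1)/(3*3**k). ✓
Evaluate: s_(n+1) = 3**(-n - 1)*(-4*n**3 - 14*n**2 - 18*n - 11); subtract s_(2) = -47/9 ⇒ S(n) = 3**(-n - 2)*(47*3**n - 12*n**3 - 42*n**2 - 54*n - 33).

S(n) = 3**(-n - 2)*(47*3**n - 12*n**3 - 42*n**2 - 54*n - 33)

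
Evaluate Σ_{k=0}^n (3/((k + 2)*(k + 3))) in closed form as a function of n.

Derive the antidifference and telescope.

S(n) = 3*(n + 1)/(2*(n + 3))

Ratio r(k) = (k + 2)/(k + 4).
A = k + 2, B = k + 4, C = 1.
Solve (k + 2)·f(k+1) − (k + 3)·f(k) = 1.
Degrees (1,1,0) ⇒ d ≤ 1.
A polynomial solution: f(k) = k/2.
Certificate R = B(k−1)f/C = k*(k + 3)/2 gives s_k = 3*k/(2*(k + 2)).
Check: Δs_k = 3/(k**2 + 5*k + 6). ✓
s_(n+1) = 3*(n + 1)/(2*(n + 3)) and s_(0) = 0, so S(n) = 3*(n + 1)/(2*(n + 3)).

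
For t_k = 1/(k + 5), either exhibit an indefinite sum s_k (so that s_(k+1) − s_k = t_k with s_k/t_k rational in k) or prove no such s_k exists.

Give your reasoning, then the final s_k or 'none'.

none — t_k is not Gosper-summable

The ratio is (k + 5)/(k + 6).
Gosper form: A/B · C(k+1)/C(k) with A=k + 5, B=k + 6, C=1.
Key eq: (k + 5)·f(k+1) = (k + 5)·f(k) + (1).
d = 0 from the (1,1,0) case.
Generic f = c0 gives residual -1; -1 = 0 cannot hold, so t_k is not Gosper-summable.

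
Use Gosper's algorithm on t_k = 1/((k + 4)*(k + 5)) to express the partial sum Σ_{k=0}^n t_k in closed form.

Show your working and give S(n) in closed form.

The ratio is (k + 4)/(k + 6).
So A=k + 4 and B=k + 6, with C=1.
Key eq: (k + 4)·f(k+1) = (k + 5)·f(k) + (1).
d = 1 from the (1,1,0) case.
Solve for f: f(k) = k/4 (degree 1 ≤ 1).
Get s_k = R·t_k = k/(4*(k + 4)) with R(k) = B(k−1)f(k)/C(k) = k*(k + 5)/4.
Verify: 1/(k**2 + 9*k + 20) matches t_k.
Telescope: S(n) = s_(n+1) − s_(0) = (n + 1)/(4*(n + 5)) − (0) = (n + 1)/(4*(n + 5)).

S(n) = (n + 1)/(4*(n + 5))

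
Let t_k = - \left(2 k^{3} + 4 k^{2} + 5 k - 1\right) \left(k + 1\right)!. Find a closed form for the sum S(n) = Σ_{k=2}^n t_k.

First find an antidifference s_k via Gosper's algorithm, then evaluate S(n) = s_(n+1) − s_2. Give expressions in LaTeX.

Compute t_(k+1)/t_k: get (2*k**4 + 14*k**3 + 39*k**2 + 48*k + 20)/(2*k**3 + 4*k**2 + 5*k - 1).
Take A(k)=k + 2, B(k)=1, C(k)=k**3 + 2*k**2 + 5*k/2 - 1/2.
Solve (k + 2)·f(k+1) − (1)·f(k) = k**3 + 2*k**2 + 5*k/2 - 1/2.
d = 2 from the (1,0,3) case.
Solving with deg f ≤ 2: f(k) = (2*k**2 - 2*k - 1)/2.
Then R = B(k−1)f/C = (2*k**2 - 2*k - 1)/(2*k**3 + 4*k**2 + 5*k - 1), so s_k = R(k)·t_k = (-2*k**2 + 2*k + 1)*factorial(k + 1).
Verify: -(2*k**3 + 4*k**2 + 5*k - 1)*factorial(k + 1) matches t_k.
Telescope: S(n) = s_(n+1) − s_(2) = -(2*n**2 + 2*n - 1)*factorial(n + 2) − (-18) = -2*n**4*factorial(n) - 8*n**3*factorial(n) - 9*n**2*factorial(n) - n*factorial(n) + 2*factorial(n) + 18.

S(n) = - 2 n^{4} n! - 8 n^{3} n! - 9 n^{2} n! - n n! + 2 n! + 18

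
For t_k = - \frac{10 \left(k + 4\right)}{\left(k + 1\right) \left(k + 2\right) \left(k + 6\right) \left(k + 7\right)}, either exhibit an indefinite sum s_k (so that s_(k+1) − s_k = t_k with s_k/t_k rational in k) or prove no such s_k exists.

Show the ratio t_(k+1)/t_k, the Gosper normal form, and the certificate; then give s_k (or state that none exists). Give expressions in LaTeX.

s_k = \frac{5 k \left(- k - 7\right)}{6 \left(k^{2} + 7 k + 6\right)}

Compute t_(k+1)/t_k: get (k + 1)*(k + 5)*(k + 6)/((k + 3)*(k + 4)*(k + 8)).
Normal form (A,B,C) = (k + 1, k + 8, k**4 + 16*k**3 + 95*k**2 + 248*k + 240).
Key eq: (k + 1)·f(k+1) = (k + 7)·f(k) + (k**4 + 16*k**3 + 95*k**2 + 248*k + 240).
d = 6 from the (1,1,4) case.
Solve for f: f(k) = k*(k + 2)*(k + 3)*(k + 4)*(k + 5)*(k + 7)/12 (degree 6 ≤ 6).
So s_k = (B(k−1)f/C)·t_k = (k*(k + 2)*(k + 7)**2/(12*(k + 4)))·t_k = 5*k*(-k - 7)/(6*(k**2 + 7*k + 6)).
Verify: 10*(-k - 4)/(k**4 + 16*k**3 + 83*k**2 + 152*k + 84) matches t_k.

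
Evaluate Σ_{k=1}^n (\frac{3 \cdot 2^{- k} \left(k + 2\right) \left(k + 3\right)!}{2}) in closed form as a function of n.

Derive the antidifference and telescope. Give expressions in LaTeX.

S(n) = -36 + \frac{3 \cdot 2^{- n} \left(n + 4\right)!}{2}

t_(k+1)/t_k = (k + 3)*(k + 4)/(2*(k + 2)).
Take A(k)=k/2 + 2, B(k)=1, C(k)=k + 2.
Key eq: (k/2 + 2)·f(k+1) = (1)·f(k) + (k + 2).
From deg A=1, deg B=0, deg C=1: d=0.
Match coefficients ⇒ f(k) = 2.
Certificate R = B(k−1)f/C = 2/(k + 2) gives s_k = 3*factorial(k + 3)/2**k.
Check: Δs_k = 3*(k + 2)*factorial(k + 3)/(2*2**k). ✓
Evaluate: s_(n+1) = 3*2**(-n - 1)*factorial(n + 4); subtract s_(1) = 36 ⇒ S(n) = -36 + 3*factorial(n + 4)/(2*2**n).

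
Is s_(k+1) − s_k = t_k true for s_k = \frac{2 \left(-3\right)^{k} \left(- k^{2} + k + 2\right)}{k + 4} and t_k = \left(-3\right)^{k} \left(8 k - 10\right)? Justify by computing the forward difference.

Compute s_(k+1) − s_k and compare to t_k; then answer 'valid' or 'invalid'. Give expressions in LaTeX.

Invalid: residual \frac{\left(-3\right)^{k + 1} \left(8 k^{2} + 24 k - 44\right)}{k^{2} + 9 k + 20} ≠ 0.

s_(k+1) = 6*(-3)**k*(k**2 + k - 2)/(k + 5)
s_(k+1) − s_k = 2*(-3)**k*(4*k**3 + 19*k**2 - k - 34)/(k**2 + 9*k + 20)
(s_(k+1) − s_k) − t_k = (-3)**(k + 1)*(8*k**2 + 24*k - 44)/(k**2 + 9*k + 20)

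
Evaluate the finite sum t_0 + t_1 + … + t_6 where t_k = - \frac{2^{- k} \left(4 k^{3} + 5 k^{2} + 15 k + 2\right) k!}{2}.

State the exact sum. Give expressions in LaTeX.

Σ = -32433/4

The ratio is (4*k**4 + 21*k**3 + 54*k**2 + 63*k + 26)/(2*(4*k**3 + 5*k**2 + 15*k + 2)).
A = k/2 + 1/2, B = 1, C = k**3 + 5*k**2/4 + 15*k/4 + 1/2.
Solve (k/2 + 1/2)·f(k+1) − (1)·f(k) = k**3 + 5*k**2/4 + 15*k/4 + 1/2.
From deg A=1, deg B=0, deg C=3: d=2.
A polynomial solution: f(k) = (4*k**2 + k + 3)/2.
So s_k = (B(k−1)f/C)·t_k = (2*(4*k**2 + k + 3)/(4*k**3 + 5*k**2 + 15*k + 2))·t_k = -(4*k**2 + k + 3)*factorial(k)/2**k.
Verify: -(4*k**3 + 5*k**2 + 15*k + 2)*factorial(k)/(2*2**k) matches t_k.
Σ_(k=0)^(6) t_k = s_(7) − s_(0) = -32445/4 − (-3) = -32433/4.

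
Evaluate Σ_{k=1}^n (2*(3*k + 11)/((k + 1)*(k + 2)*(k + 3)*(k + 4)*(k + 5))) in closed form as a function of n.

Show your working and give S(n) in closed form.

S(n) = n*(n**2 + 10*n + 31)/(15*(n**3 + 10*n**2 + 31*n + 30))

r(k) = (k + 1)*(3*k + 14)/((k + 6)*(3*k + 11)) after simplifying.
Factor: A=k + 1; B=k + 6; C=k + 11/3.
f must satisfy (k + 1)·f(k+1) − (k + 5)·f(k) = k + 11/3.
d = 4 from the (1,1,1) case.
A polynomial solution: f(k) = k*(k + 3)*(k**2 + 7*k + 14)/24.
Certificate R = B(k−1)f/C = k*(k + 3)*(k + 5)*(k**2 + 7*k + 14)/(8*(3*k + 11)) gives s_k = k*(k**2 + 7*k + 14)/(4*(k**3 + 7*k**2 + 14*k + 8)).
s_(k+1) − s_k = 2*(3*k + 11)/(k**5 + 15*k**4 + 85*k**3 + 225*k**2 + 274*k + 120) = t_k.
s_(n+1) = (n**3 + 10*n**2 + 31*n + 22)/(4*(n**3 + 10*n**2 + 31*n + 30)) and s_(1) = 11/60, so S(n) = n*(n**2 + 10*n + 31)/(15*(n**3 + 10*n**2 + 31*n + 30)).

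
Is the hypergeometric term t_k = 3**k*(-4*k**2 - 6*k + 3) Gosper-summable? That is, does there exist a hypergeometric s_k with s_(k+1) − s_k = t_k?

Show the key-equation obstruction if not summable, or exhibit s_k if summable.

Step 1: r(k) = 3*(4*k**2 + 14*k + 7)/(4*k**2 + 6*k - 3).
Take A(k)=3, B(k)=1, C(k)=k**2 + 3*k/2 - 3/4.
Solve (3)·f(k+1) − (1)·f(k) = k**2 + 3*k/2 - 3/4.
Bound: deg f ≤ 2.
Solve for f: f(k) = k*(2*k - 3)/4 (degree 2 ≤ 2).
Then R = B(k−1)f/C = k*(2*k - 3)/(4*k**2 + 6*k - 3), so s_k = R(k)·t_k = 3**k*k*(3 - 2*k).
Verify: 3**k*(-4*k**2 - 6*k + 3) matches t_k.

Yes. s_k = 3**k*k*(3 - 2*k).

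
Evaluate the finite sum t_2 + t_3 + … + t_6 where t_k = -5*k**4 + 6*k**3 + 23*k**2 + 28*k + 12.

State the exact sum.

The ratio is (5*k**4 + 14*k**3 - 11*k**2 - 72*k - 64)/(5*k**4 - 6*k**3 - 23*k**2 - 28*k - 12).
Gosper form: A/B · C(k+1)/C(k) with A=1, B=1, C=k**4 - 6*k**3/5 - 23*k**2/5 - 28*k/5 - 12/5.
Solve (1)·f(k+1) − (1)·f(k) = k**4 - 6*k**3/5 - 23*k**2/5 - 28*k/5 - 12/5.
From deg A=0, deg B=0, deg C=4: d=5.
A polynomial solution: f(k) = k*(k**4 - 4*k**3 - 3*k**2 - 4*k - 2)/5.
Get s_k = R·t_k = k*(-k**4 + 4*k**3 + 3*k**2 + 4*k + 2) with R(k) = B(k−1)f(k)/C(k) = k*(k**4 - 4*k**3 - 3*k**2 - 4*k - 2)/(5*k**4 - 6*k**3 - 23*k**2 - 28*k - 12).
s_(k+1) − s_k = -5*k**4 + 6*k**3 + 23*k**2 + 28*k + 12 = t_k.
Σ_(k=2)^(6) t_k = s_(7) − s_(2) = -5964 − (76) = -6040.

Σ = -6040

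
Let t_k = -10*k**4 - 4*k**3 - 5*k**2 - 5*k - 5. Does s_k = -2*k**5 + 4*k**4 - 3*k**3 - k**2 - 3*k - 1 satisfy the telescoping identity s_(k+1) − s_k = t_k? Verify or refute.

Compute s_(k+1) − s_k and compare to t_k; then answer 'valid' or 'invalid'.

s_(k+1) = -2*k**5 - 6*k**4 - 7*k**3 - 6*k**2 - 8*k - 6
s_(k+1) − s_k = -10*k**4 - 4*k**3 - 5*k**2 - 5*k - 5
(s_(k+1) − s_k) − t_k = 0

Valid: the claim telescopes to t_k.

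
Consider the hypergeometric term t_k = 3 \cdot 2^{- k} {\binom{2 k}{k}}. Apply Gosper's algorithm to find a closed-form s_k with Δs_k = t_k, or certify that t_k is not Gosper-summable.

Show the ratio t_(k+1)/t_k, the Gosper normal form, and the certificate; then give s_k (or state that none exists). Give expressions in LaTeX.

Ratio r(k) = (2*k + 1)/(k + 1).
Take A(k)=2*k + 1, B(k)=k + 1, C(k)=1.
f must satisfy (2*k + 1)·f(k+1) − (k)·f(k) = 1.
d = -1 from the (1,1,0) case.
deg f ≤ -1 is impossible — no certificate.

no hypergeometric antidifference exists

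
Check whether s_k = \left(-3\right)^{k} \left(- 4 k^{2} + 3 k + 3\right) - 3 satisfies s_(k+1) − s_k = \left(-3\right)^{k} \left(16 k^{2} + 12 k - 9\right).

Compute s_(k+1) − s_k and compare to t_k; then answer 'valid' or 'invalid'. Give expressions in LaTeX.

s_(k+1) = -3*(-3)**k*(3*k - 4*(k + 1)**2 + 6) - 3
s_(k+1) − s_k = (-3)**k*(16*k**2 + 12*k - 9)
(s_(k+1) − s_k) − t_k = 0

Valid — Δs_k = t_k.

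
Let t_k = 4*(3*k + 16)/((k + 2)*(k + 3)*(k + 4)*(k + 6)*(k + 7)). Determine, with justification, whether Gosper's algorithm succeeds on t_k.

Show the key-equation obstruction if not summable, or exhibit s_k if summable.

t_(k+1)/t_k = (k + 2)*(k + 6)*(3*k + 19)/((k + 5)*(k + 8)*(3*k + 16)).
Normal form (A,B,C) = (k + 2, k + 8, k**2 + 31*k/3 + 80/3).
Key eq: (k + 2)·f(k+1) = (k + 7)·f(k) + (k**2 + 31*k/3 + 80/3).
deg f ≤ 5 (via 1,1,2).
Match coefficients ⇒ f(k) = k*(k + 4)*(k + 5)*(k**2 + 11*k + 36)/108.
Certificate R = B(k−1)f/C = k*(k + 4)*(k + 7)*(k**2 + 11*k + 36)/(36*(3*k + 16)) gives s_k = k*(k**2 + 11*k + 36)/(9*(k**3 + 11*k**2 + 36*k + 36)).
Check: Δs_k = 4*(3*k + 16)/(k**5 + 22*k**4 + 185*k**3 + 740*k**2 + 1404*k + 1008). ✓

Yes. s_k = k*(k**2 + 11*k + 36)/(9*(k**3 + 11*k**2 + 36*k + 36)).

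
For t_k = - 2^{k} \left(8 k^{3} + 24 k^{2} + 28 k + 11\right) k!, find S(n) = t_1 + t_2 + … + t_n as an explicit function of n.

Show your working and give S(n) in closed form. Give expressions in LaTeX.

Ratio r(k) = 2*(8*k**4 + 56*k**3 + 148*k**2 + 171*k + 71)/(8*k**3 + 24*k**2 + 28*k + 11).
So A=2*k + 2 and B=1, with C=k**3 + 3*k**2 + 7*k/2 + 11/8.
Key eq: (2*k + 2)·f(k+1) = (1)·f(k) + (k**3 + 3*k**2 + 7*k/2 + 11/8).
From deg A=1, deg B=0, deg C=3: d=2.
Coefficient equations give f(k) = (4*k**2 + 2*k - 1)/8.
Certificate R = B(k−1)f/C = (4*k**2 + 2*k - 1)/(8*k**3 + 24*k**2 + 28*k + 11) gives s_k = -2**k*(4*k**2 + 2*k - 1)*factorial(k).
Δs = -2**k*(8*k**3 + 24*k**2 + 28*k + 11)*factorial(k), as required.
s_(n+1) = -2**(n + 1)*(4*n**2 + 10*n + 5)*factorial(n + 1) and s_(1) = -10, so S(n) = -8*2**n*n**3*factorial(n) - 28*2**n*n**2*factorial(n) - 30*2**n*n*factorial(n) - 10*2**n*factorial(n) + 10.

S(n) = - 8 \cdot 2^{n} n^{3} n! - 28 \cdot 2^{n} n^{2} n! - 30 \cdot 2^{n} n n! - 10 \cdot 2^{n} n! + 10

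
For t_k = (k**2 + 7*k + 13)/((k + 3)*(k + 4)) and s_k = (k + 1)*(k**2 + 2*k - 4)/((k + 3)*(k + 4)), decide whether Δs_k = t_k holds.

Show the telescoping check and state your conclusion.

s_(k+1) = (k + 2)*(2*k + (k + 1)**2 - 2)/((k + 4)*(k + 5))
s_(k+1) − s_k = (k**3 + 12*k**2 + 33*k + 14)/(k**3 + 12*k**2 + 47*k + 60)
(s_(k+1) − s_k) − t_k = 3*(-5*k - 17)/(k**3 + 12*k**2 + 47*k + 60)

Invalid: residual 3*(-5*k - 17)/(k**3 + 12*k**2 + 47*k + 60) ≠ 0.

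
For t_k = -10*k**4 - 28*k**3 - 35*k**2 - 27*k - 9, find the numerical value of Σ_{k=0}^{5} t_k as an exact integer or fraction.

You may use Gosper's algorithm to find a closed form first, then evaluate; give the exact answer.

Σ = -18474

The ratio is (10*k**4 + 68*k**3 + 179*k**2 + 221*k + 109)/(10*k**4 + 28*k**3 + 35*k**2 + 27*k + 9).
Take A(k)=1, B(k)=1, C(k)=k**4 + 14*k**3/5 + 7*k**2/2 + 27*k/10 + 9/10.
Set up (1)·f(k+1) − (1)·f(k) − (k**4 + 14*k**3/5 + 7*k**2/2 + 27*k/10 + 9/10) = 0.
Degrees (0,0,4) ⇒ d ≤ 5.
A polynomial solution: f(k) = k*(2*k**4 + 2*k**3 + k**2 + 3*k + 1)/10.
Certificate R = B(k−1)f/C = k*(2*k**4 + 2*k**3 + k**2 + 3*k + 1)/(10*k**4 + 28*k**3 + 35*k**2 + 27*k + 9) gives s_k = k*(-2*k**4 - 2*k**3 - k**2 - 3*k - 1).
s_(k+1) − s_k = -10*k**4 - 28*k**3 - 35*k**2 - 27*k - 9 = t_k.
Evaluate s at k=6 and k=0: -18474 and 0; difference -18474.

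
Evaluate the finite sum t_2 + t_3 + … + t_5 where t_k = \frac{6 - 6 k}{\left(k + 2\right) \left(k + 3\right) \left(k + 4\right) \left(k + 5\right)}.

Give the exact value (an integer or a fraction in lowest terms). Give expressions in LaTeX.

Σ = -1/40

t_(k+1)/t_k = k*(k + 2)/((k - 1)*(k + 6)).
Gosper form: A/B · C(k+1)/C(k) with A=k + 2, B=k + 6, C=k - 1.
Solve (k + 2)·f(k+1) − (k + 5)·f(k) = k - 1.
Bound: deg f ≤ 3.
Match coefficients ⇒ f(k) = -k/2.
Certificate R = B(k−1)f/C = -k*(k + 5)/(2*(k - 1)) gives s_k = 3*k/((k + 2)*(k + 3)*(k + 4)).
Δs = 6*(1 - k)/(k**4 + 14*k**3 + 71*k**2 + 154*k + 120), as required.
Evaluate s at k=6 and k=2: 1/40 and 1/20; difference -1/40.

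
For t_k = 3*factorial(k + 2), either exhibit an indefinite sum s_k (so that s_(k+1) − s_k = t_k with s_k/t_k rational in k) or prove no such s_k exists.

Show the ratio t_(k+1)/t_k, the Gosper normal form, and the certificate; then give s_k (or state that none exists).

not Gosper-summable; s_k does not exist

The ratio is k + 3.
Factor: A=k + 3; B=1; C=1.
Key eq: (k + 3)·f(k+1) = (1)·f(k) + (1).
Bound: deg f ≤ -1.
Negative degree bound (-1): no f exists, t_k not Gosper-summable.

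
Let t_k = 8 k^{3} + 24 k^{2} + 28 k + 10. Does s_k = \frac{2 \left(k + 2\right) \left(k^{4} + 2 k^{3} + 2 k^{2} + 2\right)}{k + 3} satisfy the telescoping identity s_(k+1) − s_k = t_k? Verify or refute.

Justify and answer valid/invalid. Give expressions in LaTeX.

s_(k+1) = 2*(k + 3)*((k + 1)**4 + 2*(k + 1)**3 + 2*(k + 1)**2 + 2)/(k + 4)
s_(k+1) − s_k = 2*(4*k**5 + 37*k**4 + 124*k**3 + 199*k**2 + 156*k + 47)/(k**2 + 7*k + 12)
(s_(k+1) − s_k) − t_k = 2*(-3*k**4 - 22*k**3 - 48*k**2 - 47*k - 13)/(k**2 + 7*k + 12)

Invalid: residual \frac{2 \left(- 3 k^{4} - 22 k^{3} - 48 k^{2} - 47 k - 13\right)}{k^{2} + 7 k + 12} ≠ 0.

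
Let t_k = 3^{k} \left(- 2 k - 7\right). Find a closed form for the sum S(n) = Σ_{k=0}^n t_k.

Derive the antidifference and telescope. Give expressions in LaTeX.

S(n) = - 3^{n + 1} n - 3^{n + 2} + 2

Ratio r(k) = 3*(2*k + 9)/(2*k + 7).
Normal form (A,B,C) = (3, 1, k + 7/2).
Key eq: (3)·f(k+1) = (1)·f(k) + (k + 7/2).
deg f ≤ 1 (via 0,0,1).
Solving with deg f ≤ 1: f(k) = (k + 2)/2.
Get s_k = R·t_k = 3**k*(-k - 2) with R(k) = B(k−1)f(k)/C(k) = (k + 2)/(2*k + 7).
Check: Δs_k = 3**k*(-2*k - 7). ✓
Evaluate: s_(n+1) = 3**(n + 1)*(-n - 3); subtract s_(0) = -2 ⇒ S(n) = -3**(n + 1)*n - 3**(n + 2) + 2.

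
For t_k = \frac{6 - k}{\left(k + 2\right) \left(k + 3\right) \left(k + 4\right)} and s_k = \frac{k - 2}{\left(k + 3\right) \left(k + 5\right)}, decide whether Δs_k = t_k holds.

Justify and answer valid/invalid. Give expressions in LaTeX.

s_(k+1) = (k - 1)/((k + 4)*(k + 6))
s_(k+1) − s_k = (-k**2 + 3*k + 33)/(k**4 + 18*k**3 + 119*k**2 + 342*k + 360)
(s_(k+1) − s_k) − t_k = 3*(2*k**2 + k - 38)/(k**5 + 20*k**4 + 155*k**3 + 580*k**2 + 1044*k + 720)

Invalid: residual \frac{3 \left(2 k^{2} + k - 38\right)}{k^{5} + 20 k^{4} + 155 k^{3} + 580 k^{2} + 1044 k + 720} ≠ 0.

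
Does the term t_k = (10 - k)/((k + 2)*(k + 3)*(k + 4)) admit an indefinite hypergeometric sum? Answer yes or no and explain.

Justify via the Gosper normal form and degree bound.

Yes. s_k = k*(2*k + 13)/(3*(k + 2)*(k + 3)).

Step 1: r(k) = (k - 9)*(k + 2)/((k - 10)*(k + 5)).
A = k + 2, B = k + 5, C = k - 10.
Set up (k + 2)·f(k+1) − (k + 4)·f(k) − (k - 10) = 0.
deg f ≤ 2 (via 1,1,1).
Coefficient equations give f(k) = -k*(2*k + 13)/3.
Then R = B(k−1)f/C = -k*(k + 4)*(2*k + 13)/(3*(k - 10)), so s_k = R(k)·t_k = k*(2*k + 13)/(3*(k + 2)*(k + 3)).
s_(k+1) − s_k = (10 - k)/(k**3 + 9*k**2 + 26*k + 24) = t_k.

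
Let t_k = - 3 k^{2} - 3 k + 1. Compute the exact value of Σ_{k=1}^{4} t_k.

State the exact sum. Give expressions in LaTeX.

Step 1: r(k) = (3*k**2 + 9*k + 5)/(3*k**2 + 3*k - 1).
A = 1, B = 1, C = k**2 + k - 1/3.
Need (1)·f(k+1) − (1)·f(k) = k**2 + k - 1/3.
From deg A=0, deg B=0, deg C=2: d=3.
A polynomial solution: f(k) = k*(k**2 - 2)/3.
R(k) = B(k−1)·f(k)/C(k) = k*(k**2 - 2)/(3*k**2 + 3*k - 1); s_k = R·t_k = k*(2 - k**2).
Δs = -3*k**2 - 3*k + 1, as required.
Sum = s_(5) − s_(1); s_(5) = -115, s_(1) = 1 ⇒ -116.

Σ = -116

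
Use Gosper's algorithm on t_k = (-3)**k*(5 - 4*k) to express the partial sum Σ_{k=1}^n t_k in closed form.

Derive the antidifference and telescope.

r(k) = 3*(1 - 4*k)/(4*k - 5) after simplifying.
A = -3, B = 1, C = k - 5/4.
Solve (-3)·f(k+1) − (1)·f(k) = k - 5/4.
Degrees (0,0,1) ⇒ d ≤ 1.
Coefficient equations give f(k) = -(k - 2)/4.
Then R = B(k−1)f/C = -(k - 2)/(4*k - 5), so s_k = R(k)·t_k = (-3)**k*(k - 2).
Δs = (-3)**k*(5 - 4*k), as required.
Telescope: S(n) = s_(n+1) − s_(1) = (-3)**(n + 1)*(n - 1) − (3) = -3*(-3)**n*n + 3*(-3)**n - 3.

S(n) = -3*(-3)**n*n + 3*(-3)**n - 3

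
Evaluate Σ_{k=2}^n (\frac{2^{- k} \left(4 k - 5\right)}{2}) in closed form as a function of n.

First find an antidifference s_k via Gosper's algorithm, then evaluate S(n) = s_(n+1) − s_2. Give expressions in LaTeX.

r(k) = (4*k - 1)/(2*(4*k - 5)) after simplifying.
Factor: A=1/2; B=1; C=k - 5/4.
Solve (1/2)·f(k+1) − (1)·f(k) = k - 5/4.
d = 1 from the (0,0,1) case.
Solving with deg f ≤ 1: f(k) = -(4*k - 1)/2.
R(k) = B(k−1)·f(k)/C(k) = -2*(4*k - 1)/(4*k - 5); s_k = R·t_k = (1 - 4*k)/2**k.
s_(k+1) − s_k = (4*k - 5)/(2*2**k) = t_k.
s_(n+1) = 2**(-n - 1)*(-4*n - 3) and s_(2) = -7/4, so S(n) = 2**(-n - 2)*(7*2**n - 8*n - 6).

S(n) = 2^{- n - 2} \left(7 \cdot 2^{n} - 8 n - 6\right)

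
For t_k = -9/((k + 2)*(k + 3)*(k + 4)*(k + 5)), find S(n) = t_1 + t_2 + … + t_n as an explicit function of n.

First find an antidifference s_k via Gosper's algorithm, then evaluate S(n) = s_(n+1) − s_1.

r(k) = (k + 2)/(k + 6) after simplifying.
Gosper form: A/B · C(k+1)/C(k) with A=k + 2, B=k + 6, C=1.
Set up (k + 2)·f(k+1) − (k + 5)·f(k) − (1) = 0.
deg f ≤ 3 (via 1,1,0).
Solving with deg f ≤ 3: f(k) = k*(k**2 + 9*k + 26)/72.
R(k) = B(k−1)·f(k)/C(k) = k*(k + 5)*(k**2 + 9*k + 26)/72; s_k = R·t_k = k*(-k**2 - 9*k - 26)/(8*(k + 2)*(k + 3)*(k + 4)).
s_(k+1) − s_k = -9/(k**4 + 14*k**3 + 71*k**2 + 154*k + 120) = t_k.
Σ_(k=1)^n t_k = s_(n+1) − s_(1) = ((-n**3 - 12*n**2 - 47*n - 36)/(8*(n**3 + 12*n**2 + 47*n + 60))) − (-3/40), i.e. n*(-n**2 - 12*n - 47)/(20*(n**3 + 12*n**2 + 47*n + 60)).

S(n) = n*(-n**2 - 12*n - 47)/(20*(n**3 + 12*n**2 + 47*n + 60))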